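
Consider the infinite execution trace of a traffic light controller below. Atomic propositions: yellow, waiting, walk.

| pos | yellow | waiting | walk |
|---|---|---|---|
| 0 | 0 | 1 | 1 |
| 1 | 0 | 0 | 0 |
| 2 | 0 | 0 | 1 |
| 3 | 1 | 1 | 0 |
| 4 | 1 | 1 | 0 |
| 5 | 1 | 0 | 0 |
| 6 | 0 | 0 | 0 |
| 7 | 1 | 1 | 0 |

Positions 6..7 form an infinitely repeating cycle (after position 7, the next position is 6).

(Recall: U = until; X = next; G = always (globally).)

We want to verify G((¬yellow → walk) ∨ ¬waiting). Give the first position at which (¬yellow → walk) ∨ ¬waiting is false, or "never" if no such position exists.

(¬yellow → walk) ∨ ¬waiting holds at every position 0..7, and those are all the positions the trace ever visits, so the invariant G((¬yellow → walk) ∨ ¬waiting) is never violated.

never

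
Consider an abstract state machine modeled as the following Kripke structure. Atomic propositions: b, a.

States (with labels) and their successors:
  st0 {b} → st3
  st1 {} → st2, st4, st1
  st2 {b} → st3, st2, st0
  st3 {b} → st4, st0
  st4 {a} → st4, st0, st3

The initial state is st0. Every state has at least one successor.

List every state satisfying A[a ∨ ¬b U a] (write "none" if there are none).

States satisfying a ∨ ¬b: {st1, st4}.
States satisfying a: {st4}.
States satisfying A[a ∨ ¬b U a]: {st4}.

{st4}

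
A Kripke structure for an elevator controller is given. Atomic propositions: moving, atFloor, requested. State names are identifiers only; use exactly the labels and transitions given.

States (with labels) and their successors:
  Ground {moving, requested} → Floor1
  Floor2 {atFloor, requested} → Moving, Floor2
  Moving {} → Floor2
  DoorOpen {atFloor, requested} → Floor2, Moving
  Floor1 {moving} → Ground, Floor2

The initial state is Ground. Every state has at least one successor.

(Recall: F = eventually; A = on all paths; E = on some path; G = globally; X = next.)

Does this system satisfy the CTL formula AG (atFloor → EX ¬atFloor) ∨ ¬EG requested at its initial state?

States satisfying atFloor → EX ¬atFloor: {Ground, Floor2, Moving, DoorOpen, Floor1}.
States satisfying AG (atFloor → EX ¬atFloor): {Ground, Floor2, Moving, DoorOpen, Floor1}.
States satisfying requested: {Ground, Floor2, DoorOpen}.
States satisfying EG requested: {Floor2, DoorOpen}.
States satisfying ¬EG requested: {Ground, Moving, Floor1}.
States satisfying AG (atFloor → EX ¬atFloor) ∨ ¬EG requested: {Ground, Floor2, Moving, DoorOpen, Floor1}.
Ground ∈ Sat(AG (atFloor → EX ¬atFloor) ∨ ¬EG requested).

Holds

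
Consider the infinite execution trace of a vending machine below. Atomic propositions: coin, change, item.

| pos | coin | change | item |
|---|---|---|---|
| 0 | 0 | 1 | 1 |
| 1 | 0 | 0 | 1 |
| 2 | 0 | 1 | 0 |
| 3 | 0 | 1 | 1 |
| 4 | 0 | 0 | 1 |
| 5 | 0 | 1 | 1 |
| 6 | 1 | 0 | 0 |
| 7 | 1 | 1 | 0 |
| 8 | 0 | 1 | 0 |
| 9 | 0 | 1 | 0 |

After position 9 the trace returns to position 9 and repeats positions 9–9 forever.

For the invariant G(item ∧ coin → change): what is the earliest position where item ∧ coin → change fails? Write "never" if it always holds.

item ∧ coin → change holds at every position 0..9, and those are all the positions the trace ever visits, so the invariant G(item ∧ coin → change) is never violated.

never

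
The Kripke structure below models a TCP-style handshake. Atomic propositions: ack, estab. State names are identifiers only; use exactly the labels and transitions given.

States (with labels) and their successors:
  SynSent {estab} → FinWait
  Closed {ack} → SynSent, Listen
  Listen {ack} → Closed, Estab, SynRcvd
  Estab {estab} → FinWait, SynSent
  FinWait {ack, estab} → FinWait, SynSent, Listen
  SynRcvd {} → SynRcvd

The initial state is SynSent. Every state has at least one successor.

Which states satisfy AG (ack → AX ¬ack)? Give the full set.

States satisfying ack → AX ¬ack: {SynSent, Estab, SynRcvd}.
States satisfying AG (ack → AX ¬ack): {SynRcvd}.

{SynRcvd}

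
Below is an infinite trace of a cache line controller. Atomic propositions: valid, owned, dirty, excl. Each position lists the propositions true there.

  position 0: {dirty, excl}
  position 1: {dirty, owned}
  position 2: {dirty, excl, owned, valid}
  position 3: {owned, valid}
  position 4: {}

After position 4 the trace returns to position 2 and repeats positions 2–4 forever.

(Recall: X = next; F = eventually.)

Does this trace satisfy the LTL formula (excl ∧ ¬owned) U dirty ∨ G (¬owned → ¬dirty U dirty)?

Walking from position 0: dirty first holds at position 0, and excl ∧ ¬owned holds at every earlier position along the way, so (excl ∧ ¬owned) U dirty holds.
¬owned → ¬dirty U dirty holds at every position 0..4, and those are all positions ever visited, so G (¬owned → ¬dirty U dirty) holds.
Positions where ¬owned holds: 0, 4.
Check ¬dirty U dirty at each: 0→ok, 4→ok.
At position 0: (excl ∧ ¬owned) U dirty is true; G (¬owned → ¬dirty U dirty) is true; so (excl ∧ ¬owned) U dirty ∨ G (¬owned → ¬dirty U dirty) is true.

Yes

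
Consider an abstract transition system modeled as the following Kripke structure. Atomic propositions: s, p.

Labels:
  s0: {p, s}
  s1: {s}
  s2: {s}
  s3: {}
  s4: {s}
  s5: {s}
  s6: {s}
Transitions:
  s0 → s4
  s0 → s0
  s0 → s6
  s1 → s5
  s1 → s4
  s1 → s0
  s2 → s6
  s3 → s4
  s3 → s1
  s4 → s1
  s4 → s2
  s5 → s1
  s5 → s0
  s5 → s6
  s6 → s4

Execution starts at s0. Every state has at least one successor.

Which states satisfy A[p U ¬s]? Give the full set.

{s3}

States satisfying p: {s0}.
States satisfying ¬s: {s3}.
States satisfying A[p U ¬s]: {s3}.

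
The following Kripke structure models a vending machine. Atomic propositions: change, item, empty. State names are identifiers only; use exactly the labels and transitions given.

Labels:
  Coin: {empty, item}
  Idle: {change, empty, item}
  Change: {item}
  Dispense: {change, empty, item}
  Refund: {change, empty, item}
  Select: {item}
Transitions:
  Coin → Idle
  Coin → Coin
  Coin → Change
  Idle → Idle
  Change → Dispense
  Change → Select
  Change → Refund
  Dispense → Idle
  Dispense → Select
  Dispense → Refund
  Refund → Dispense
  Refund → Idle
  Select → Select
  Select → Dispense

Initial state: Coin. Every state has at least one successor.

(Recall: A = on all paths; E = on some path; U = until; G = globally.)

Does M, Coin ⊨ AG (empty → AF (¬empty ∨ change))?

No

States satisfying empty → AF (¬empty ∨ change): {Idle, Change, Dispense, Refund, Select}.
States satisfying AG (empty → AF (¬empty ∨ change)): {Idle, Change, Dispense, Refund, Select}.
Coin is reachable from Coin and violates empty → AF (¬empty ∨ change), so AG fails at Coin.
Coin ∉ Sat(AG (empty → AF (¬empty ∨ change))).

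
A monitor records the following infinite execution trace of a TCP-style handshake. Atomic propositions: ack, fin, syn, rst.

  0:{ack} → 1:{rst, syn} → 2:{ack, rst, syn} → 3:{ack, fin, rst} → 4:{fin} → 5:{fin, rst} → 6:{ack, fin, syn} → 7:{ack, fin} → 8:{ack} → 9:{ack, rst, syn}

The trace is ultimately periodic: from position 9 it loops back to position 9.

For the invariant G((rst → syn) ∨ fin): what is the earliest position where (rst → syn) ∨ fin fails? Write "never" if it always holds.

(rst → syn) ∨ fin holds at every position 0..9, and those are all the positions the trace ever visits, so the invariant G((rst → syn) ∨ fin) is never violated.

never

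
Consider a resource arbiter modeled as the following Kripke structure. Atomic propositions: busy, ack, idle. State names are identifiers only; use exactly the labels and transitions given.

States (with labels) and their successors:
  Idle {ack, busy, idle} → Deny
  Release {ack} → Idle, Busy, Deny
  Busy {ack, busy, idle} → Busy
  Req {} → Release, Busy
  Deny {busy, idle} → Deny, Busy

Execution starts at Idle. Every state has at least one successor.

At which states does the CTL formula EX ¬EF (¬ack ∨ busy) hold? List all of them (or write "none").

none

States satisfying ¬EF (¬ack ∨ busy): ∅.
States satisfying EX ¬EF (¬ack ∨ busy): ∅.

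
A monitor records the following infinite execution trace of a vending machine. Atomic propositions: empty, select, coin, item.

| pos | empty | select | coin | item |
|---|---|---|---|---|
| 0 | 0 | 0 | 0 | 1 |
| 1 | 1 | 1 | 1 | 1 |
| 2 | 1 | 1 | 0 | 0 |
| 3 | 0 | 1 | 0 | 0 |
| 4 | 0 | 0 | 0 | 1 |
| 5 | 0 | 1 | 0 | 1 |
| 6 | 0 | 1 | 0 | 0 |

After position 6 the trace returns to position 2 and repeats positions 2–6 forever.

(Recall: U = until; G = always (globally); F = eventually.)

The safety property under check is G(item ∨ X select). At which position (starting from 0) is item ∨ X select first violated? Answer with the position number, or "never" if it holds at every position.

Check item ∨ X select at each position in order: 0 ✓, 1 ✓, 2 ✓.
At position 3 the labels are {select} and the next position 4 has {item}, so item ∨ X select is false there. This is the first violation.

3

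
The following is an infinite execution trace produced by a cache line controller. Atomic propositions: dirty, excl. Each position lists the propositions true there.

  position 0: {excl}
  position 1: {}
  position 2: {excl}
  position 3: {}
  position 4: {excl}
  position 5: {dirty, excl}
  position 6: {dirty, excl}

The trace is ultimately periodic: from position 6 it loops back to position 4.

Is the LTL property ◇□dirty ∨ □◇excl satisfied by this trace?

□dirty is false at every position 0..6, so it never becomes true and ◇□dirty fails.
◇excl holds at every position 0..6, and those are all positions ever visited, so □◇excl holds.
At position 0: ◇□dirty is false; □◇excl is true; so ◇□dirty ∨ □◇excl is true.

Holds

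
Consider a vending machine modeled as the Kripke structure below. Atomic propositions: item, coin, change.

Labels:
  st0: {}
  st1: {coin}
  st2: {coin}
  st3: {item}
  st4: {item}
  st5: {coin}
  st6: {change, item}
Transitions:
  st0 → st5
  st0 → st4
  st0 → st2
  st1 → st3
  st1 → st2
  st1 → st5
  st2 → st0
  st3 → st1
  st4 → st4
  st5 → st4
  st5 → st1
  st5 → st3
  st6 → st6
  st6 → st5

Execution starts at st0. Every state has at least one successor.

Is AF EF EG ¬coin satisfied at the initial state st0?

Satisfied

States satisfying EF EG ¬coin: {st0, st1, st2, st3, st4, st5, st6}.
States satisfying AF EF EG ¬coin: {st0, st1, st2, st3, st4, st5, st6}.
st0 ∈ Sat(AF EF EG ¬coin).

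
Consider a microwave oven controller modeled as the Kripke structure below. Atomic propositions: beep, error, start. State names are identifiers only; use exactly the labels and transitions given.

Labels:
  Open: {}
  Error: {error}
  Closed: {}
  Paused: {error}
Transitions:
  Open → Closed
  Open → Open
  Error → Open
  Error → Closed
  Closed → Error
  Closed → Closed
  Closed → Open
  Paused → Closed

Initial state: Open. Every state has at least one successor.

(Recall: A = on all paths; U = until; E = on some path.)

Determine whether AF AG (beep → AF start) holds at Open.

States satisfying AG (beep → AF start): {Open, Error, Closed, Paused}.
States satisfying AF AG (beep → AF start): {Open, Error, Closed, Paused}.
Open ∈ Sat(AF AG (beep → AF start)).

Holds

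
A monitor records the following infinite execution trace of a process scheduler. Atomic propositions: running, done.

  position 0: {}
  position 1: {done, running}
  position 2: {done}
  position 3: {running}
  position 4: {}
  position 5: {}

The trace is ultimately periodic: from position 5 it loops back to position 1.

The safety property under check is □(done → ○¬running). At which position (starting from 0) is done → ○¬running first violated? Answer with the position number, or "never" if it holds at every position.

Check done → ○¬running at each position in order: 0 ✓, 1 ✓.
At position 2 the labels are {done} and the next position 3 has {running}, so done → ○¬running is false there. This is the first violation.

2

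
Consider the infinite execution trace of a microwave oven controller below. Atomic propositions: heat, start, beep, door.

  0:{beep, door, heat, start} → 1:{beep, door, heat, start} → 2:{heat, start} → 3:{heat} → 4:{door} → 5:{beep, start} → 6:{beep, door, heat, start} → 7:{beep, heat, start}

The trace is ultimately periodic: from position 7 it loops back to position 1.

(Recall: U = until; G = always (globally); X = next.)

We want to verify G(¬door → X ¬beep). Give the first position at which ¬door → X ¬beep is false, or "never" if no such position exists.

Check ¬door → X ¬beep at each position in order: 0 ✓, 1 ✓, 2 ✓, 3 ✓, 4 ✓.
At position 5 the labels are {beep, start} and the next position 6 has {beep, door, heat, start}, so ¬door → X ¬beep is false there. This is the first violation.

5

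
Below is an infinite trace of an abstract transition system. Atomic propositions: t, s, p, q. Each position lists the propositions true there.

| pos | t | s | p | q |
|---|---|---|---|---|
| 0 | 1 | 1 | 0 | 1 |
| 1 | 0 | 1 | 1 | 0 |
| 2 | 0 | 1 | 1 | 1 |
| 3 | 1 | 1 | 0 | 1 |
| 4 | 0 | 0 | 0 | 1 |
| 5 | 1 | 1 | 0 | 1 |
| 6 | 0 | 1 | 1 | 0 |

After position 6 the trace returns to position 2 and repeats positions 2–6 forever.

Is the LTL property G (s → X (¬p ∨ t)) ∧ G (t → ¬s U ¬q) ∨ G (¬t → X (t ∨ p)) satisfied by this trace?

¬t → X (t ∨ p) holds at every position 0..6, and those are all positions ever visited, so G (¬t → X (t ∨ p)) holds.
Positions where ¬t holds: 1, 2, 4, 6.
Check X (t ∨ p) at each: 1→ok, 2→ok, 4→ok, 6→ok.
At position 0: G (s → X (¬p ∨ t)) ∧ G (t → ¬s U ¬q) is false; G (¬t → X (t ∨ p)) is true; so G (s → X (¬p ∨ t)) ∧ G (t → ¬s U ¬q) ∨ G (¬t → X (t ∨ p)) is true.

Yes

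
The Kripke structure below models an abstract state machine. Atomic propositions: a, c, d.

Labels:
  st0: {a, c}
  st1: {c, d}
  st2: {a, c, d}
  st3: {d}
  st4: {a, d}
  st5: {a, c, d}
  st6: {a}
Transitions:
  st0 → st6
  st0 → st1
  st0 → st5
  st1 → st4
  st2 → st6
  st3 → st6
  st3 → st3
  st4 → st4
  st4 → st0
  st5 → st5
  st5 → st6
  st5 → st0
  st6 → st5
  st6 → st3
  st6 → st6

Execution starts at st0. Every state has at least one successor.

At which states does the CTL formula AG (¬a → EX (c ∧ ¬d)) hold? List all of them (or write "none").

States satisfying ¬a → EX (c ∧ ¬d): {st0, st2, st4, st5, st6}.
States satisfying AG (¬a → EX (c ∧ ¬d)): ∅.

none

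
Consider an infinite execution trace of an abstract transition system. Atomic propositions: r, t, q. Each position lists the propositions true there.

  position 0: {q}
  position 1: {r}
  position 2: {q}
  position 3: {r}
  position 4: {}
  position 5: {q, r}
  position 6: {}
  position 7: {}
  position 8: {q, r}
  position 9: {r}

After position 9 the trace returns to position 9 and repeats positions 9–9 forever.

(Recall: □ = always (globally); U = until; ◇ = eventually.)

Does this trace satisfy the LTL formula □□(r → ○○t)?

Violated

□(r → ○○t) must hold at every position from 0 onward. It fails at position 0, so □□(r → ○○t) is false.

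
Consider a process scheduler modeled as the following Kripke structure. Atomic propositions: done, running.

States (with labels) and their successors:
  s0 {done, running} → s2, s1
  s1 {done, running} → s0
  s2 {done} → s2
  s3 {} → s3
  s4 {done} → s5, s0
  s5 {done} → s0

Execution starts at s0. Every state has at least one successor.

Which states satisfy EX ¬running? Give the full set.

{s0, s2, s3, s4}

States satisfying ¬running: {s2, s3, s4, s5}.
States satisfying EX ¬running: {s0, s2, s3, s4}.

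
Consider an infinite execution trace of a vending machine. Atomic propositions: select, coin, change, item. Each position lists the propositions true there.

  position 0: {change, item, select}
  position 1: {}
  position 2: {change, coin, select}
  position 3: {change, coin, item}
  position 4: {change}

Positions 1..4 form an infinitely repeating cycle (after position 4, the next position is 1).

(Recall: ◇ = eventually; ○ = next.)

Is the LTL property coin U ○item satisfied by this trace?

Does not hold

Walking from position 0: at position 0, ○item has not yet held and coin fails, so coin U ○item is false.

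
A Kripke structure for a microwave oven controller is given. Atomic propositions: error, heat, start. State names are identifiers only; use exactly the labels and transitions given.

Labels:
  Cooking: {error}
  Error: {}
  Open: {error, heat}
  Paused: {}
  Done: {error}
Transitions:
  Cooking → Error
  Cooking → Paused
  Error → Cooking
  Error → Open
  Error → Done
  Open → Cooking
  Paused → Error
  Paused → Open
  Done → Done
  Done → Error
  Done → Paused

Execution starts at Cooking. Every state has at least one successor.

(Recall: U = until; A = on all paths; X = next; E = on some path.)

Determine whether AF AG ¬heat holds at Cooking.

Does not hold

States satisfying AG ¬heat: ∅.
States satisfying AF AG ¬heat: ∅.
There is a path from Cooking along which AG ¬heat never holds.
Cooking ∉ Sat(AF AG ¬heat).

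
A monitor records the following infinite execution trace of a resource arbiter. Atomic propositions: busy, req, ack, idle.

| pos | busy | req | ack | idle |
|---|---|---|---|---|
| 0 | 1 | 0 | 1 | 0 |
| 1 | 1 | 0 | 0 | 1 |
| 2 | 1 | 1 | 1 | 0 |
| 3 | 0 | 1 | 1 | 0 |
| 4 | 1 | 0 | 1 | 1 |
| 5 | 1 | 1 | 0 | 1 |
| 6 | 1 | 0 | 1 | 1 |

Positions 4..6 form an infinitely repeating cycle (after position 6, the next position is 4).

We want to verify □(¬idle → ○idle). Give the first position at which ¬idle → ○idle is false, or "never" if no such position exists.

2

Check ¬idle → ○idle at each position in order: 0 ✓, 1 ✓.
At position 2 the labels are {ack, busy, req} and the next position 3 has {ack, req}, so ¬idle → ○idle is false there. This is the first violation.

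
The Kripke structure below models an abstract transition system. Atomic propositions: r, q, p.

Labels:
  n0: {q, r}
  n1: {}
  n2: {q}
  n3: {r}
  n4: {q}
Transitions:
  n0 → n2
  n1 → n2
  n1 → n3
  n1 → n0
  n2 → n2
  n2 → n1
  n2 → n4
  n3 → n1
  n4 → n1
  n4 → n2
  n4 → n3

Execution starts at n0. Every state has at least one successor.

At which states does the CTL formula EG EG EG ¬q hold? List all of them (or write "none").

{n1, n3}

States satisfying EG EG ¬q: {n1, n3}.
States satisfying EG EG EG ¬q: {n1, n3}.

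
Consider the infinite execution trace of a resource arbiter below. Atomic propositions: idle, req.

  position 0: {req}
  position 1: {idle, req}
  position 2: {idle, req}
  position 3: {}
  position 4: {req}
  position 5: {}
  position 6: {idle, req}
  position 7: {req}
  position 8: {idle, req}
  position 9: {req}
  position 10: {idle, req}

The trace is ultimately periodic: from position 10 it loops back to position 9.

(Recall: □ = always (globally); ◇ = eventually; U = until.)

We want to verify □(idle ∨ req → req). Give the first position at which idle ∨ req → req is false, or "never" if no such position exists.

never

idle ∨ req → req holds at every position 0..10, and those are all the positions the trace ever visits, so the invariant □(idle ∨ req → req) is never violated.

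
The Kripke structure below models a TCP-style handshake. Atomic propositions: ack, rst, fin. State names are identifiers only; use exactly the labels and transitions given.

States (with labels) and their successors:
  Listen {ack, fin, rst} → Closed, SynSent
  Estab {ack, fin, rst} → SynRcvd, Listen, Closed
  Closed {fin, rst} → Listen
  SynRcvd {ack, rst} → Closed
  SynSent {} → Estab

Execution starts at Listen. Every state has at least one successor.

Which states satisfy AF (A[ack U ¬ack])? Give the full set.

States satisfying A[ack U ¬ack]: {Listen, Estab, Closed, SynRcvd, SynSent}.
States satisfying AF (A[ack U ¬ack]): {Listen, Estab, Closed, SynRcvd, SynSent}.

{Listen, Estab, Closed, SynRcvd, SynSent}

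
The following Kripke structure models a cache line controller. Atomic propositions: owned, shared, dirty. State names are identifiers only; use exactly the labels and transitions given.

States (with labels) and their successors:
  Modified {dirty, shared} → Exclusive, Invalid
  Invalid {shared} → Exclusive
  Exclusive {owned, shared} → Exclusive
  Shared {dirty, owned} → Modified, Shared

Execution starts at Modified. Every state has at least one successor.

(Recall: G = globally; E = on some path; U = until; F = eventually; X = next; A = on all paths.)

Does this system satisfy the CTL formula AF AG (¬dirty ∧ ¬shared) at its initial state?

States satisfying AG (¬dirty ∧ ¬shared): ∅.
States satisfying AF AG (¬dirty ∧ ¬shared): ∅.
There is a path from Modified along which AG (¬dirty ∧ ¬shared) never holds.
Modified ∉ Sat(AF AG (¬dirty ∧ ¬shared)).

No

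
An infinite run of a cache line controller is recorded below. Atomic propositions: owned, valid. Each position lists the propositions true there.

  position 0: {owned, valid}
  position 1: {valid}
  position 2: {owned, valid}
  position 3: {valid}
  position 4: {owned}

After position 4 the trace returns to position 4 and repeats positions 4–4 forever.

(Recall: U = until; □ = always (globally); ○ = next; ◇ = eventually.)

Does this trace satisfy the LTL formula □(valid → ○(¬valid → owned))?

valid → ○(¬valid → owned) holds at every position 0..4, and those are all positions ever visited, so □(valid → ○(¬valid → owned)) holds.
Positions where valid holds: 0, 1, 2, 3.
Check ○(¬valid → owned) at each: 0→ok, 1→ok, 2→ok, 3→ok.

Satisfied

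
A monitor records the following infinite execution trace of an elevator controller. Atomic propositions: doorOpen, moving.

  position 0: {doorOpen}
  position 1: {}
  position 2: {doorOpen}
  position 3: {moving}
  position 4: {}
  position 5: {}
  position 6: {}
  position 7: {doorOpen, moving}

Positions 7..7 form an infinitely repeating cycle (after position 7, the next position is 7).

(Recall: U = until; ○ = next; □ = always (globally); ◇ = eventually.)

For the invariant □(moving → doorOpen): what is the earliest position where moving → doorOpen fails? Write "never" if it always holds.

Check moving → doorOpen at each position in order: 0 ✓, 1 ✓, 2 ✓.
At position 3 the labels are {moving}, so moving → doorOpen is false there. This is the first violation.

3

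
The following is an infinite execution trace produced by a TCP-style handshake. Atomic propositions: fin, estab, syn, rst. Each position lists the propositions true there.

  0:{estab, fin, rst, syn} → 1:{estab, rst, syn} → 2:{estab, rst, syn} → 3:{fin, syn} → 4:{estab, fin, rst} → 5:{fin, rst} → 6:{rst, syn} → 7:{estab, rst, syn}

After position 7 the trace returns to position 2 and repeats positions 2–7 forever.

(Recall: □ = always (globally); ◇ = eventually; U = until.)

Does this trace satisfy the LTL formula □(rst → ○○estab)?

rst → ○○estab must hold at every position from 0 onward. It fails at position 1, so □(rst → ○○estab) is false.
Positions where rst holds: 0, 1, 2, 4, 5, 6, 7.
Check ○○estab at each: 0→ok, 1→fails, 2→ok, 4→fails, 5→ok, 6→ok, 7→fails.

Violated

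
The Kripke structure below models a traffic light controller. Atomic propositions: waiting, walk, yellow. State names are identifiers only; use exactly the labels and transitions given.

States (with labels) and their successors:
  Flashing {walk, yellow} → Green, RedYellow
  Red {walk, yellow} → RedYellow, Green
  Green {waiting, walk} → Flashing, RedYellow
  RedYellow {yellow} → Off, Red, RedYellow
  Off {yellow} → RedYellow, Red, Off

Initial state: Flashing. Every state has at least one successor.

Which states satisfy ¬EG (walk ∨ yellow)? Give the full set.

States satisfying walk ∨ yellow: {Flashing, Red, Green, RedYellow, Off}.
States satisfying EG (walk ∨ yellow): {Flashing, Red, Green, RedYellow, Off}.
States satisfying ¬EG (walk ∨ yellow): ∅.

none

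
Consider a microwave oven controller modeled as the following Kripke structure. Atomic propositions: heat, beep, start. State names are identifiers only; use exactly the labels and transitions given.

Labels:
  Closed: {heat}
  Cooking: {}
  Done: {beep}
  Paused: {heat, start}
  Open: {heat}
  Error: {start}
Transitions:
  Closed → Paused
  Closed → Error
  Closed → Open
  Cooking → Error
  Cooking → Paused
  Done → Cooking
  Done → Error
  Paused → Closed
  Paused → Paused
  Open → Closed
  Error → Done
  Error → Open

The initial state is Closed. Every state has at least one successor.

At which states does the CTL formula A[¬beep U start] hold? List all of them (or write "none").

{Cooking, Paused, Error}

States satisfying ¬beep: {Closed, Cooking, Paused, Open, Error}.
States satisfying start: {Paused, Error}.
States satisfying A[¬beep U start]: {Cooking, Paused, Error}.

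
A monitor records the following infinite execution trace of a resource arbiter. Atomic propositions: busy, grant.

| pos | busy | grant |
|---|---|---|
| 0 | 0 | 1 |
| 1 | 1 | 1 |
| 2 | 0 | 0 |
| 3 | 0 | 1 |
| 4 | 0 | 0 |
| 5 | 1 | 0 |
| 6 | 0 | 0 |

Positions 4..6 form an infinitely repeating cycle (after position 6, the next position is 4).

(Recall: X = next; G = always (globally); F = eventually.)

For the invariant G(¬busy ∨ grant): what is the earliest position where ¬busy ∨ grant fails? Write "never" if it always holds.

Check ¬busy ∨ grant at each position in order: 0 ✓, 1 ✓, 2 ✓, 3 ✓, 4 ✓.
At position 5 the labels are {busy}, so ¬busy ∨ grant is false there. This is the first violation.

5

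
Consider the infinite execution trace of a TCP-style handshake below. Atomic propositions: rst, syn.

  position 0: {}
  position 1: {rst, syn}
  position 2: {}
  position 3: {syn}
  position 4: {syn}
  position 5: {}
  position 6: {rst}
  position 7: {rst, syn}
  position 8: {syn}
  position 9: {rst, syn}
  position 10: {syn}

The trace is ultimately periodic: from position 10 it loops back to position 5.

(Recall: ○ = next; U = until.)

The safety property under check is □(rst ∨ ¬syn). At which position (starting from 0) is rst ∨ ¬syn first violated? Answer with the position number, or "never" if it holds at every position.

Check rst ∨ ¬syn at each position in order: 0 ✓, 1 ✓, 2 ✓.
At position 3 the labels are {syn}, so rst ∨ ¬syn is false there. This is the first violation.

3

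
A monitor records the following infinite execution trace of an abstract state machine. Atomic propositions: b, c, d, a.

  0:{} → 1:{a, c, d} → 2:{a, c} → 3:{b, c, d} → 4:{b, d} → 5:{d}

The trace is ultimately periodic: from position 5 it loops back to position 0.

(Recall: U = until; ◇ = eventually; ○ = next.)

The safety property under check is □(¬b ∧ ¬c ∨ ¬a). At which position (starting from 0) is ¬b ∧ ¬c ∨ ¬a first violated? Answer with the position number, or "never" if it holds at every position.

1

Check ¬b ∧ ¬c ∨ ¬a at each position in order: 0 ✓.
At position 1 the labels are {a, c, d}, so ¬b ∧ ¬c ∨ ¬a is false there. This is the first violation.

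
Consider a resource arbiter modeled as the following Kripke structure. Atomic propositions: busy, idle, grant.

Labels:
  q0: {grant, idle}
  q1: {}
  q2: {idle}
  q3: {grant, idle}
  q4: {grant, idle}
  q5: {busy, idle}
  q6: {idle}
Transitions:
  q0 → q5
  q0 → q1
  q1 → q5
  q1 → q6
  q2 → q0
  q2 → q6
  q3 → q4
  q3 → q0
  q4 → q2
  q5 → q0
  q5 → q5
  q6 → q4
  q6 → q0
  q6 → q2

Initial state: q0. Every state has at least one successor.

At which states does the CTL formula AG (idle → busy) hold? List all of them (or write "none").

none

States satisfying idle → busy: {q1, q5}.
States satisfying AG (idle → busy): ∅.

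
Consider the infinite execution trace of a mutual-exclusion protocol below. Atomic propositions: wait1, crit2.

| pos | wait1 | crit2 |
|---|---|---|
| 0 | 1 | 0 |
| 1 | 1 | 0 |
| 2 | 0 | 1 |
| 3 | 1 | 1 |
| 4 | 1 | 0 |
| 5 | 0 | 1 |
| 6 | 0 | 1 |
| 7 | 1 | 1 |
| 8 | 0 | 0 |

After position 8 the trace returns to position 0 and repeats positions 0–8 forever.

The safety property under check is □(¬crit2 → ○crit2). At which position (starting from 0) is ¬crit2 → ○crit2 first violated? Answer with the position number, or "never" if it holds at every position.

At position 0 the labels are {wait1} and the next position 1 has {wait1}, so ¬crit2 → ○crit2 is false there. This is the first violation.

0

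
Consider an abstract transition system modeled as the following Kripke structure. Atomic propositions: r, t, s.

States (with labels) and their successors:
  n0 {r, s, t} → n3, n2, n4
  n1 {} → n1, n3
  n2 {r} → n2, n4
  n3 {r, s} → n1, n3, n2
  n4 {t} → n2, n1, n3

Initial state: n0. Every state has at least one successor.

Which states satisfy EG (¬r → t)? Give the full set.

{n0, n2, n3, n4}

States satisfying ¬r → t: {n0, n2, n3, n4}.
States satisfying EG (¬r → t): {n0, n2, n3, n4}.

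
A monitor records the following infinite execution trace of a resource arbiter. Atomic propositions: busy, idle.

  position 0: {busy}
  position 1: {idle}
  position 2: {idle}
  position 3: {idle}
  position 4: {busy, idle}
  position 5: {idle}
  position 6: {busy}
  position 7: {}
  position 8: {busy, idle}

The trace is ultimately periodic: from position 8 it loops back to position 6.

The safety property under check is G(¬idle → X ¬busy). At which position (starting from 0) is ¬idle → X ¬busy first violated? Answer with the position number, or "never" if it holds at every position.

7

Check ¬idle → X ¬busy at each position in order: 0 ✓, 1 ✓, 2 ✓, 3 ✓, 4 ✓, 5 ✓, 6 ✓.
At position 7 the labels are {} and the next position 8 has {busy, idle}, so ¬idle → X ¬busy is false there. This is the first violation.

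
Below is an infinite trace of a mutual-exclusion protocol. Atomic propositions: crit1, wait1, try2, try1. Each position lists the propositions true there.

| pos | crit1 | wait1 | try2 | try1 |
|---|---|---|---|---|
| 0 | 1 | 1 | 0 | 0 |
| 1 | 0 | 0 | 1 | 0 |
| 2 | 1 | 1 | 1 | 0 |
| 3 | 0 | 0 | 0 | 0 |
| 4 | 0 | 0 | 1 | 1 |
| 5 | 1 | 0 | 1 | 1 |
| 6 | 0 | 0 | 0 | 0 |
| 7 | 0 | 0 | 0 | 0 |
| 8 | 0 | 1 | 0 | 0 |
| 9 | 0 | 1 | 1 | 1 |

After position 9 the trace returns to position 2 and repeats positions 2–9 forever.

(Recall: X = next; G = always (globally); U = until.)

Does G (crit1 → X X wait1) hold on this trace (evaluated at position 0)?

crit1 → X X wait1 must hold at every position from 0 onward. It fails at position 2, so G (crit1 → X X wait1) is false.
Positions where crit1 holds: 0, 2, 5.
Check X X wait1 at each: 0→ok, 2→fails, 5→fails.

Does not hold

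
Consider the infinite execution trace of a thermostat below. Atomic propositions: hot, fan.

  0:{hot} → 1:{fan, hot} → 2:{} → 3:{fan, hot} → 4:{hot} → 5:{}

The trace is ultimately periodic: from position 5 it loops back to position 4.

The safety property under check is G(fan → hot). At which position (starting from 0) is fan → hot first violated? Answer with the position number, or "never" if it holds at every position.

fan → hot holds at every position 0..5, and those are all the positions the trace ever visits, so the invariant G(fan → hot) is never violated.

never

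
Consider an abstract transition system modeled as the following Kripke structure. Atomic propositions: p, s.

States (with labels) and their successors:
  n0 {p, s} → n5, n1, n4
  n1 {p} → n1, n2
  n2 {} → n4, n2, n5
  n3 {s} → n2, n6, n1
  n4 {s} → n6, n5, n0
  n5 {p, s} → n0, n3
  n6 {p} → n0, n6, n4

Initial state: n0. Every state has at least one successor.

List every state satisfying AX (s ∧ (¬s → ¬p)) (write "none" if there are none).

{n5}

States satisfying s ∧ (¬s → ¬p): {n0, n3, n4, n5}.
States satisfying AX (s ∧ (¬s → ¬p)): {n5}.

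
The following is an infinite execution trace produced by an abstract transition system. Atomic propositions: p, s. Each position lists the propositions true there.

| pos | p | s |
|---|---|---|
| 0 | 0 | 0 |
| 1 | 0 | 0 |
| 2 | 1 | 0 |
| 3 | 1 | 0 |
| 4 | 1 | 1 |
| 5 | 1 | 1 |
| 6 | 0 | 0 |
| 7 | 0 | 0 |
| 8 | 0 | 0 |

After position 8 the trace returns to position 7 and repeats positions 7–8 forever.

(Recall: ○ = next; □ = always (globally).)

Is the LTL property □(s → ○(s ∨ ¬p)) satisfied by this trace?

s → ○(s ∨ ¬p) holds at every position 0..8, and those are all positions ever visited, so □(s → ○(s ∨ ¬p)) holds.
Positions where s holds: 4, 5.
Check ○(s ∨ ¬p) at each: 4→ok, 5→ok.

Holds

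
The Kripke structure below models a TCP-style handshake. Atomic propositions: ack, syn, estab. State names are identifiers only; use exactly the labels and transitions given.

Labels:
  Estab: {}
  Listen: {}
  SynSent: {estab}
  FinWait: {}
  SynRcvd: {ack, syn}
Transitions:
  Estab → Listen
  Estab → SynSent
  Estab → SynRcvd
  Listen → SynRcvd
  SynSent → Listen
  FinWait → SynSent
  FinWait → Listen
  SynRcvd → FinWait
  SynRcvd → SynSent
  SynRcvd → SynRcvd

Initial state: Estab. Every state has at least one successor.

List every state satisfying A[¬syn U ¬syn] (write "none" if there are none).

States satisfying ¬syn: {Estab, Listen, SynSent, FinWait}.
States satisfying A[¬syn U ¬syn]: {Estab, Listen, SynSent, FinWait}.

{Estab, Listen, SynSent, FinWait}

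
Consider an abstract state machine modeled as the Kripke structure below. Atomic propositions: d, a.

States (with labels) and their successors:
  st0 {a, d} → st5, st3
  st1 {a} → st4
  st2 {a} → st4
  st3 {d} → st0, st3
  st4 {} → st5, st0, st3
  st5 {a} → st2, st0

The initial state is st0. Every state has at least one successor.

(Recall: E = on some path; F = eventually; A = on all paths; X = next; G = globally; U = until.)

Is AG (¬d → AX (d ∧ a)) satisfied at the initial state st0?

States satisfying ¬d → AX (d ∧ a): {st0, st3}.
States satisfying AG (¬d → AX (d ∧ a)): ∅.
st2 is reachable from st0 and violates ¬d → AX (d ∧ a), so AG fails at st0.
st0 ∉ Sat(AG (¬d → AX (d ∧ a))).

No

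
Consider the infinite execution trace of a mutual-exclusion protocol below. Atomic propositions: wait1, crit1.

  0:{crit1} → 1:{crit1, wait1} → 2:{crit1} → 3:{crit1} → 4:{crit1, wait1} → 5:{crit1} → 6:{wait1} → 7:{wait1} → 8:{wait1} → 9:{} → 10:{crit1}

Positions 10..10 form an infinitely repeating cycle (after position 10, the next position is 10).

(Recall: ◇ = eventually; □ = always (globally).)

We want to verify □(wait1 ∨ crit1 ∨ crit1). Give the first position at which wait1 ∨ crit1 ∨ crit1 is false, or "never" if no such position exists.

9

Check wait1 ∨ crit1 ∨ crit1 at each position in order: 0 ✓, 1 ✓, 2 ✓, 3 ✓, 4 ✓, 5 ✓, 6 ✓, 7 ✓, 8 ✓.
At position 9 the labels are {}, so wait1 ∨ crit1 ∨ crit1 is false there. This is the first violation.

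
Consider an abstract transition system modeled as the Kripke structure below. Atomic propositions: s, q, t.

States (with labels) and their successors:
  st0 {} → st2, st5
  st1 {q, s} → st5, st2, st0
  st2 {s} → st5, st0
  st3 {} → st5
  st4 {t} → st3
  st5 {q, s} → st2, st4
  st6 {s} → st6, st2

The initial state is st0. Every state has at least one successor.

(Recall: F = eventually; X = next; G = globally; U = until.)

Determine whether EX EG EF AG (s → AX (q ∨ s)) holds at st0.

No

States satisfying EG EF AG (s → AX (q ∨ s)): ∅.
States satisfying EX EG EF AG (s → AX (q ∨ s)): ∅.
No suitable path/successor from st0 witnesses the formula.
st0 ∉ Sat(EX EG EF AG (s → AX (q ∨ s))).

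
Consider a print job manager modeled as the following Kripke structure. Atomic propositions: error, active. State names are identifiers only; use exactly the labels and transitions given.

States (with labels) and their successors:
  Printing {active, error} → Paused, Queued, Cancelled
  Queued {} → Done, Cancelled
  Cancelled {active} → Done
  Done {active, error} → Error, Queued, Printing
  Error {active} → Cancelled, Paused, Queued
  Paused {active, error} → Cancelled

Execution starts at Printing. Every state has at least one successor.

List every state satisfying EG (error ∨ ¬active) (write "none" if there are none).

{Printing, Queued, Done}

States satisfying error ∨ ¬active: {Printing, Queued, Done, Paused}.
States satisfying EG (error ∨ ¬active): {Printing, Queued, Done}.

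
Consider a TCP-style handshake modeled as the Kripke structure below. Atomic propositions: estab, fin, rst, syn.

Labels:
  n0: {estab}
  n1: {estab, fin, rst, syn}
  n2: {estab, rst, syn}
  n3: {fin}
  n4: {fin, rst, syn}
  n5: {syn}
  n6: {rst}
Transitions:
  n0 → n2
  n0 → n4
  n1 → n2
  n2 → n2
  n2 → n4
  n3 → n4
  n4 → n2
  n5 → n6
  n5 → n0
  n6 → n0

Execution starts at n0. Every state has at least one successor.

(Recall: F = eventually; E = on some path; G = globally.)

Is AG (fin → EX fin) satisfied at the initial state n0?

Violated

States satisfying fin → EX fin: {n0, n2, n3, n5, n6}.
States satisfying AG (fin → EX fin): ∅.
n4 is reachable from n0 and violates fin → EX fin, so AG fails at n0.
n0 ∉ Sat(AG (fin → EX fin)).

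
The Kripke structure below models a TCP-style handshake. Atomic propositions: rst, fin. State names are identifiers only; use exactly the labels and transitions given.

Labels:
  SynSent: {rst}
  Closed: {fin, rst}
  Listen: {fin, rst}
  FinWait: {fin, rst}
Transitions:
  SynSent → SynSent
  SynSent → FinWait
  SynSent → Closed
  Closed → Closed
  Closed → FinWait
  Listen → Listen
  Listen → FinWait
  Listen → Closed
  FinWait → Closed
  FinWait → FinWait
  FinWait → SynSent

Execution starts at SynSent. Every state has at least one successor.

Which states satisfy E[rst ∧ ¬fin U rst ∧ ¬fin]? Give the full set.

{SynSent}

States satisfying rst ∧ ¬fin: {SynSent}.
States satisfying E[rst ∧ ¬fin U rst ∧ ¬fin]: {SynSent}.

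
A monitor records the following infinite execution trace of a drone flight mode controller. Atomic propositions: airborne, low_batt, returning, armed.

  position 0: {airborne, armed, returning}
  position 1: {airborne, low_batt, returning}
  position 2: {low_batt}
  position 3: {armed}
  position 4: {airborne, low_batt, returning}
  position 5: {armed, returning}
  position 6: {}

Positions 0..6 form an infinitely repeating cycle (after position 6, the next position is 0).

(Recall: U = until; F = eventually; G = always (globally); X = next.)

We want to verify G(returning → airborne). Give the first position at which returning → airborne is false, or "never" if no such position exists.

5

Check returning → airborne at each position in order: 0 ✓, 1 ✓, 2 ✓, 3 ✓, 4 ✓.
At position 5 the labels are {armed, returning}, so returning → airborne is false there. This is the first violation.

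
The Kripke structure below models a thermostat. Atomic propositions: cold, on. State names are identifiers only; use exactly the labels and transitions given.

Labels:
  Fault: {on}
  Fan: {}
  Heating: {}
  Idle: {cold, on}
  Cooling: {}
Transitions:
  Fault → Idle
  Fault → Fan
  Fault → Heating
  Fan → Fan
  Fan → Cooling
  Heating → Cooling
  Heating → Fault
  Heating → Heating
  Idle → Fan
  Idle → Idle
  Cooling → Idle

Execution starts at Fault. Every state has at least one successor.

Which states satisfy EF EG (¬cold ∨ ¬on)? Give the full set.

{Fault, Fan, Heating, Idle, Cooling}

States satisfying EG (¬cold ∨ ¬on): {Fault, Fan, Heating}.
States satisfying EF EG (¬cold ∨ ¬on): {Fault, Fan, Heating, Idle, Cooling}.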